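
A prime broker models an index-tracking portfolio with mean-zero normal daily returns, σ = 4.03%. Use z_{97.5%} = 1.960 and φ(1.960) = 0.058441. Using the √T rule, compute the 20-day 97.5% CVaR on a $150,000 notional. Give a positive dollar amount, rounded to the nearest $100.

$63,200

σ_{20d} = 4.03% × √20 = 18.023%.
ES multiplier = φ(z)/(1−α) = 0.058441/0.025 = 2.338.
ES = 18.023% × 2.338 = 42.138%; on $150,000: $63,207.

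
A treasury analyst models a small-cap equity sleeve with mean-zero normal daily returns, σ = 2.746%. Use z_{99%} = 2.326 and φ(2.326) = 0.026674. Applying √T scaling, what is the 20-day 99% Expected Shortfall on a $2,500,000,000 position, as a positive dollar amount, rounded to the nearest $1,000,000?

σ_{20d} = 2.746% × √20 = 12.280%.
ES multiplier = φ(z)/(1−α) = 0.026674/0.01 = 2.667.
ES = 12.280% × 2.667 = 32.751%; on $2,500,000,000: $818,775,000.

$819,000,000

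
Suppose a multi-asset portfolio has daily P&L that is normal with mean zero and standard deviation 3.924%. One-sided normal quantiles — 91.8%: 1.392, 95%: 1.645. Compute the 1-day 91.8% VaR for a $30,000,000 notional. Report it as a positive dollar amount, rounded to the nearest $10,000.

VaR = z·σ = 1.392 × 3.924% = 5.462%.
On $30,000,000: 0.05462 × $30,000,000 = $1,638,600.

$1,640,000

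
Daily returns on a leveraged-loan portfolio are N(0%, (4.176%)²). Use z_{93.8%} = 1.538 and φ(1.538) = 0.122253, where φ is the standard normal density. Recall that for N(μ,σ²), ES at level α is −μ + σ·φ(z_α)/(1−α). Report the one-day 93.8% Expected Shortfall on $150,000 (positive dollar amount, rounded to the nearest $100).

Tail multiplier: φ(z)/(1−α) = 0.122253 / 0.062 = 1.972.
ES = 4.176% × 1.972 = 8.235%.
On $150,000: 0.08235 × $150,000 = $12,352.

$12,400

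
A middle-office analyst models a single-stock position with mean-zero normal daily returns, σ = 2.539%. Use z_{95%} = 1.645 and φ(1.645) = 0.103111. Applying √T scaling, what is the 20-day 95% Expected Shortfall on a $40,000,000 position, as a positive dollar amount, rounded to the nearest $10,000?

σ_{20d} = 2.539% × √20 = 11.355%.
ES multiplier = φ(z)/(1−α) = 0.103111/0.05 = 2.062.
ES = 11.355% × 2.062 = 23.414%; on $40,000,000: $9,365,600.

$9,370,000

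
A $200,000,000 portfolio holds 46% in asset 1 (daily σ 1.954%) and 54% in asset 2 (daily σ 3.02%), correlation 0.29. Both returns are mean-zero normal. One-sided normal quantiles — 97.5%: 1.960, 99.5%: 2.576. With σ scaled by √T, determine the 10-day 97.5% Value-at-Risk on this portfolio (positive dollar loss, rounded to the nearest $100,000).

σ_p = √(0.46²·1.954² + 0.54²·3.02² + 2·0.29·0.46·0.54·1.954·3.02) = 2.078%.
σ_{10d} = 2.078% × √10 = 6.571%.
VaR = 1.960 × 6.571% = 12.879%; on $200,000,000 that is $25,758,000.

$25,800,000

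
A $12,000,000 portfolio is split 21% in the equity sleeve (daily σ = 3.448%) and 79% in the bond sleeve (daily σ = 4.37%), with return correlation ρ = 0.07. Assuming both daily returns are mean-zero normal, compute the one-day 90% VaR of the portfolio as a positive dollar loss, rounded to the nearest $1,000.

σ_p² = 0.21²·3.448² + 0.79²·4.37² + 2·0.07·0.21·0.79·3.448·4.37 = 12.7926 (%²).
σ_p = √12.7926 = 3.577%.
At 90%, z = 1.282.
VaR = 1.282 × 3.577% = 4.586%; on $12,000,000 that is $550,320.

$550,000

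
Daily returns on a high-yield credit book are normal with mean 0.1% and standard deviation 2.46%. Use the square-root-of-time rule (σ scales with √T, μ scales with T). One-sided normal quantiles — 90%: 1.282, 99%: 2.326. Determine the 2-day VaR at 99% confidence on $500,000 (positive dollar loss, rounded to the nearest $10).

σ_{2d} = 2.46% × √2 = 3.479%; μ_{2d} = 2 × 0.1% = 0.200%.
VaR = −(0.200%) + 2.326 × 3.479% = 7.892%.
On $500,000: 0.07892 × $500,000 = $39,460.

$39,460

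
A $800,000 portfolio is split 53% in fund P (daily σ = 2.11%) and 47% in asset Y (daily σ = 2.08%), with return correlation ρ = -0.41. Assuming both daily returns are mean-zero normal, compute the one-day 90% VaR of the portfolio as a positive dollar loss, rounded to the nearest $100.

σ_p² = 0.53²·2.11² + 0.47²·2.08² + 2·-0.41·0.53·0.47·2.11·2.08 = 1.3098 (%²).
σ_p = √1.3098 = 1.144%.
At 90%, z = 1.282.
VaR = 1.282 × 1.144% = 1.467%; on $800,000 that is $11,736.

$11,700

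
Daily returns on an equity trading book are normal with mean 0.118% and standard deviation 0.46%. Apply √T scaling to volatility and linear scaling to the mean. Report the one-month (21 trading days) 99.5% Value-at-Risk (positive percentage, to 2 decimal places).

At 99.5%, z = 2.576.
σ_{21d} = 0.46% × √21 = 2.108%; μ_{21d} = 21 × 0.118% = 2.478%.
VaR = −(2.478%) + 2.576 × 2.108% = 2.952%.

2.95%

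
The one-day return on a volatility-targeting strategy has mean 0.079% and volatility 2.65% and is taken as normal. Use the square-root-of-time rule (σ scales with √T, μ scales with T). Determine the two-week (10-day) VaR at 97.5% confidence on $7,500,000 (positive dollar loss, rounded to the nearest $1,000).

$1,173,000

At 97.5%, z = 1.960.
σ_{10d} = 2.65% × √10 = 8.380%; μ_{10d} = 10 × 0.079% = 0.790%.
VaR = −(0.790%) + 1.960 × 8.380% = 15.635%.
On $7,500,000: 0.15635 × $7,500,000 = $1,172,625.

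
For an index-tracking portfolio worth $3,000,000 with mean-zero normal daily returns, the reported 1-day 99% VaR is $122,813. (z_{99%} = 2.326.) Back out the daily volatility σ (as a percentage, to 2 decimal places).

VaR as a fraction: $122,813 / $3,000,000 = 4.094%.
σ = VaR / z = 4.094% / 2.326 = 1.760%.

1.76%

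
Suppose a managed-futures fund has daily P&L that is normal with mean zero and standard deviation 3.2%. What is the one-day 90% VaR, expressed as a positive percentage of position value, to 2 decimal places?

At 90% one-sided, z = 1.282.
VaR = z·σ = 1.282 × 3.2% = 4.102%.

4.10%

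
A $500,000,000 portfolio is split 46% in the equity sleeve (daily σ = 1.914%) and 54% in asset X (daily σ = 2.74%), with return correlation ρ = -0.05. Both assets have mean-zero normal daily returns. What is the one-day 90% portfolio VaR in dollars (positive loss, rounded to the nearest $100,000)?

$10,800,000

σ_p² = 0.46²·1.914² + 0.54²·2.74² + 2·-0.05·0.46·0.54·1.914·2.74 = 2.8341 (%²).
σ_p = √2.8341 = 1.683%.
At 90%, z = 1.282.
VaR = 1.282 × 1.683% = 2.158%; on $500,000,000 that is $10,790,000.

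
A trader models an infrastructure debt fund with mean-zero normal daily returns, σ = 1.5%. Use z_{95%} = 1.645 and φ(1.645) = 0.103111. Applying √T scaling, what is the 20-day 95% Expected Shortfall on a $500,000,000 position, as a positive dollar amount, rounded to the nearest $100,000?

$69,200,000

σ_{20d} = 1.5% × √20 = 6.708%.
ES multiplier = φ(z)/(1−α) = 0.103111/0.05 = 2.062.
ES = 6.708% × 2.062 = 13.832%; on $500,000,000: $69,160,000.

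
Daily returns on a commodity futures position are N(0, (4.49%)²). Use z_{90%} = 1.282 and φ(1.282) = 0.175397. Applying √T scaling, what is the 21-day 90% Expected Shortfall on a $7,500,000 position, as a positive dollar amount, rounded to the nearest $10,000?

σ_{21d} = 4.49% × √21 = 20.576%.
ES multiplier = φ(z)/(1−α) = 0.175397/0.1 = 1.754.
ES = 20.576% × 1.754 = 36.090%; on $7,500,000: $2,706,750.

$2,710,000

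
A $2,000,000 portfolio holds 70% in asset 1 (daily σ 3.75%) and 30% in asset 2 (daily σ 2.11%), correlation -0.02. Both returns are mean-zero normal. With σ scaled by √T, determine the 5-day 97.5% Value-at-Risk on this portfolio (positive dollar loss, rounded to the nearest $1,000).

σ_p = √(0.7²·3.75² + 0.3²·2.11² + 2·-0.02·0.7·0.3·3.75·2.11) = 2.688%.
σ_{5d} = 2.688% × √5 = 6.011%.
z(97.5%) = 1.960.
VaR = 1.960 × 6.011% = 11.782%; on $2,000,000 that is $235,640.

$236,000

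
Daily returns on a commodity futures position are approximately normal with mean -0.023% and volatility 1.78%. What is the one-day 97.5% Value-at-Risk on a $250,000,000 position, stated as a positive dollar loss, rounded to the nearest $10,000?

$8,780,000

At 97.5% one-sided, z = 1.960.
VaR = −μ + z·σ = −(-0.023%) + 1.960 × 1.78% = 3.512%.
On $250,000,000: 0.03512 × $250,000,000 = $8,780,000.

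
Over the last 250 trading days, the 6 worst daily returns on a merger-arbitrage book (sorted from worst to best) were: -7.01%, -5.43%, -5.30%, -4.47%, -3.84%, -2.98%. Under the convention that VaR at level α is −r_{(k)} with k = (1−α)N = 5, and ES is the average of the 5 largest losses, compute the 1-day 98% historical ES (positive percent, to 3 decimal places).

5.210%

The 5 worst returns sum to -26.05%.
ES = −(-26.05%) / 5 = 5.21% ≈ 5.210%.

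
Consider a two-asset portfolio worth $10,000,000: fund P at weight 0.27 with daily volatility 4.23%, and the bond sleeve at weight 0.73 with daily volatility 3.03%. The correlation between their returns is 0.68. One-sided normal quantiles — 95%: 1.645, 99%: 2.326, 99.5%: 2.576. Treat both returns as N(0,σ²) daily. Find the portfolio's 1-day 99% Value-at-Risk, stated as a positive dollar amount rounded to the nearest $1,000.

σ_p² = 0.27²·4.23² + 0.73²·3.03² + 2·0.68·0.27·0.73·4.23·3.03 = 9.6325 (%²).
σ_p = √9.6325 = 3.104%.
VaR = 2.326 × 3.104% = 7.220%; on $10,000,000 that is $722,000.

$722,000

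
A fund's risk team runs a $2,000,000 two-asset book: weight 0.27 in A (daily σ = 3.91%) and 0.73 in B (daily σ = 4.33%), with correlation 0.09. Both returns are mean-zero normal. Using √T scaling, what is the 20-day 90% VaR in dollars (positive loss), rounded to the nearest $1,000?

$392,000

σ_p = √(0.27²·3.91² + 0.73²·4.33² + 2·0.09·0.27·0.73·3.91·4.33) = 3.421%.
σ_{20d} = 3.421% × √20 = 15.299%.
z(90%) = 1.282.
VaR = 1.282 × 15.299% = 19.613%; on $2,000,000 that is $392,260.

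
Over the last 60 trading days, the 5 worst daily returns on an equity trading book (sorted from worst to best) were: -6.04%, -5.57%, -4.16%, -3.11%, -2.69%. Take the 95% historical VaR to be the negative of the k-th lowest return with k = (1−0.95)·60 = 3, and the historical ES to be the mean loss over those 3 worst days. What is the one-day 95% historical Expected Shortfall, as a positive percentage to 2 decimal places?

5.26%

The 3 worst returns sum to -15.77%.
ES = −(-15.77%) / 3 = 5.2566…% ≈ 5.26%.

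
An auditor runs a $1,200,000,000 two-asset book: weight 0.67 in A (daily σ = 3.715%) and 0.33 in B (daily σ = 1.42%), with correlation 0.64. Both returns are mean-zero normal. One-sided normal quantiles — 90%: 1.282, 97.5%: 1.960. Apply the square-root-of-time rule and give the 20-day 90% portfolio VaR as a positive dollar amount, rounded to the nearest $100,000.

σ_p = √(0.67²·3.715² + 0.33²·1.42² + 2·0.64·0.67·0.33·3.715·1.42) = 2.812%.
σ_{20d} = 2.812% × √20 = 12.576%.
VaR = 1.282 × 12.576% = 16.122%; on $1,200,000,000 that is $193,464,000.

$193,500,000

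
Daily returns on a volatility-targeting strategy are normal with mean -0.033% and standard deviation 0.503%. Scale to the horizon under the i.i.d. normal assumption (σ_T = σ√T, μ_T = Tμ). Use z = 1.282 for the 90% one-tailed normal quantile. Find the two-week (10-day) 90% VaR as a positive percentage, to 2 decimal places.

2.37%

σ_{10d} = 0.503% × √10 = 1.591%; μ_{10d} = 10 × -0.033% = -0.330%.
VaR = −(-0.330%) + 1.282 × 1.591% = 2.370%.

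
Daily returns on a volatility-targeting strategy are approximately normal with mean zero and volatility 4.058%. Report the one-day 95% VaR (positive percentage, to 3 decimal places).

At 95% one-sided, z = 1.645.
VaR = z·σ = 1.645 × 4.058% = 6.675%.

6.675%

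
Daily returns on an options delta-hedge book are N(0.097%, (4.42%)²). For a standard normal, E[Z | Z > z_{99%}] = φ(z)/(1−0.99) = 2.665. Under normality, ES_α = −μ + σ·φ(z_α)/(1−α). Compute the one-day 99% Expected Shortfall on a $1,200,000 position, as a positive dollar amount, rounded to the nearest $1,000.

$140,000

ES = −(0.097%) + 4.42% × 2.665 = 11.682%.
On $1,200,000: 0.11682 × $1,200,000 = $140,184.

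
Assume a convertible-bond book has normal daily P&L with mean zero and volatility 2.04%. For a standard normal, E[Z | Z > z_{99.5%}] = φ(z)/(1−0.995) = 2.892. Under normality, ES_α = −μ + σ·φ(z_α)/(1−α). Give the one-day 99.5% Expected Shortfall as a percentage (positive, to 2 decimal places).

5.90%

ES = 2.04% × 2.892 = 5.900%.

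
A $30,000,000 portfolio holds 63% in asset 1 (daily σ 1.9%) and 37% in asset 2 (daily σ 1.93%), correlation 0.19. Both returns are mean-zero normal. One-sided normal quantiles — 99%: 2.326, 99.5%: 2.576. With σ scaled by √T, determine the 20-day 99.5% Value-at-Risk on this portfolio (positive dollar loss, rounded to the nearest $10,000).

σ_p = √(0.63²·1.9² + 0.37²·1.93² + 2·0.19·0.63·0.37·1.9·1.93) = 1.506%.
σ_{20d} = 1.506% × √20 = 6.735%.
VaR = 2.576 × 6.735% = 17.349%; on $30,000,000 that is $5,204,700.

$5,200,000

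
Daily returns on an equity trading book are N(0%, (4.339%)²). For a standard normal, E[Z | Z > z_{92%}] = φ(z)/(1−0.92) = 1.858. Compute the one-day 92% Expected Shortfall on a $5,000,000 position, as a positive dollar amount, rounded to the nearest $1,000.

$403,000

ES = 4.339% × 1.858 = 8.062%.
On $5,000,000: 0.08062 × $5,000,000 = $403,100.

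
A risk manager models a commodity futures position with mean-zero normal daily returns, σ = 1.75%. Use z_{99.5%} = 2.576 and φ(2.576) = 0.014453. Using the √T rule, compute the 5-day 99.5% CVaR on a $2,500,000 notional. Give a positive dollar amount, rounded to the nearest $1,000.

σ_{5d} = 1.75% × √5 = 3.913%.
ES multiplier = φ(z)/(1−α) = 0.014453/0.005 = 2.891.
ES = 3.913% × 2.891 = 11.312%; on $2,500,000: $282,800.

$283,000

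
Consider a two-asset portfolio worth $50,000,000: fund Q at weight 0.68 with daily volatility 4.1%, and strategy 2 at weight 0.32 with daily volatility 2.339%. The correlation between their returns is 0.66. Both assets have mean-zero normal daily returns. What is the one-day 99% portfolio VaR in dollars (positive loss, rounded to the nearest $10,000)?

σ_p² = 0.68²·4.1² + 0.32²·2.339² + 2·0.66·0.68·0.32·4.1·2.339 = 11.0877 (%²).
σ_p = √11.0877 = 3.330%.
At 99%, z = 2.326.
VaR = 2.326 × 3.330% = 7.746%; on $50,000,000 that is $3,873,000.

$3,870,000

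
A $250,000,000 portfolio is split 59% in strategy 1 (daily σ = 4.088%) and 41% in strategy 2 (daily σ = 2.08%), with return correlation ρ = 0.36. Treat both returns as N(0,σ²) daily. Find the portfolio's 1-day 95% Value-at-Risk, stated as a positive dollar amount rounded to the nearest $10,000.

σ_p² = 0.59²·4.088² + 0.41²·2.08² + 2·0.36·0.59·0.41·4.088·2.08 = 8.0256 (%²).
σ_p = √8.0256 = 2.833%.
At 95%, z = 1.645.
VaR = 1.645 × 2.833% = 4.660%; on $250,000,000 that is $11,650,000.

$11,650,000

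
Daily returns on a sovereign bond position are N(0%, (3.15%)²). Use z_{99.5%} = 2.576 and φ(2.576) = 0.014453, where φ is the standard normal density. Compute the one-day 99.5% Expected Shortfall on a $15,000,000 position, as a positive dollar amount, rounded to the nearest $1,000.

$1,366,000

Tail multiplier: φ(z)/(1−α) = 0.014453 / 0.005 = 2.891.
ES = 3.15% × 2.891 = 9.107%.
On $15,000,000: 0.09107 × $15,000,000 = $1,366,050.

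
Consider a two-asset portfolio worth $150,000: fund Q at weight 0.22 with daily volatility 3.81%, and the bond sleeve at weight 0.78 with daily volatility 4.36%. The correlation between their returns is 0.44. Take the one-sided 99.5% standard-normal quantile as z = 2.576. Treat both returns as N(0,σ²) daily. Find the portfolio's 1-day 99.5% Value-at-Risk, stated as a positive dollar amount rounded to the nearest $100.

$14,900

σ_p² = 0.22²·3.81² + 0.78²·4.36² + 2·0.44·0.22·0.78·3.81·4.36 = 14.7765 (%²).
σ_p = √14.7765 = 3.844%.
VaR = 2.576 × 3.844% = 9.902%; on $150,000 that is $14,853.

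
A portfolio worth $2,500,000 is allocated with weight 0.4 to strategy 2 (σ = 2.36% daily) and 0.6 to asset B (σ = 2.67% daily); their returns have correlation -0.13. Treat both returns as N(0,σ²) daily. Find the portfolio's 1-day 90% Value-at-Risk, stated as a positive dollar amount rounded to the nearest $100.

σ_p² = 0.4²·2.36² + 0.6²·2.67² + 2·-0.13·0.4·0.6·2.36·2.67 = 3.0643 (%²).
σ_p = √3.0643 = 1.751%.
At 90%, z = 1.282.
VaR = 1.282 × 1.751% = 2.245%; on $2,500,000 that is $56,125.

$56,100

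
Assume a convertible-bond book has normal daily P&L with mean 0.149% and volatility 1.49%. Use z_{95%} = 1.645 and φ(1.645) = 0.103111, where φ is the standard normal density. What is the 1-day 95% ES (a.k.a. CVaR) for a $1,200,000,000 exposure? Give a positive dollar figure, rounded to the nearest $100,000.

$35,100,000

Tail multiplier: φ(z)/(1−α) = 0.103111 / 0.05 = 2.062.
ES = −(0.149%) + 1.49% × 2.062 = 2.923%.
On $1,200,000,000: 0.02923 × $1,200,000,000 = $35,076,000.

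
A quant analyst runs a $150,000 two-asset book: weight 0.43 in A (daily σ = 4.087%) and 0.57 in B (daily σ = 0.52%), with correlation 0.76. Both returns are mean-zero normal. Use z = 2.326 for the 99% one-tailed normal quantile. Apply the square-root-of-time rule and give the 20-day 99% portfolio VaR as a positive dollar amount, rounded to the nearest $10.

σ_p = √(0.43²·4.087² + 0.57²·0.52² + 2·0.76·0.43·0.57·4.087·0.52) = 1.992%.
σ_{20d} = 1.992% × √20 = 8.908%.
VaR = 2.326 × 8.908% = 20.720%; on $150,000 that is $31,080.

$31,080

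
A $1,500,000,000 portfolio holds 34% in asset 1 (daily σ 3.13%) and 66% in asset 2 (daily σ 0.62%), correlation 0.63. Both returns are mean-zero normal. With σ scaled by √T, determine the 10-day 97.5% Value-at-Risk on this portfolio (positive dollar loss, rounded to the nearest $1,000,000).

$126,000,000

σ_p = √(0.34²·3.13² + 0.66²·0.62² + 2·0.63·0.34·0.66·3.13·0.62) = 1.360%.
σ_{10d} = 1.360% × √10 = 4.301%.
z(97.5%) = 1.960.
VaR = 1.960 × 4.301% = 8.430%; on $1,500,000,000 that is $126,450,000.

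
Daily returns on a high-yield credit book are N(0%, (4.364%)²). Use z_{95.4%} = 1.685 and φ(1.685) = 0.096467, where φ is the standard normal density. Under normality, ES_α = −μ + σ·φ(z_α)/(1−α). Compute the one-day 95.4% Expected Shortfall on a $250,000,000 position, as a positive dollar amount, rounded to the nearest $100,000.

$22,900,000

Tail multiplier: φ(z)/(1−α) = 0.096467 / 0.046 = 2.097.
ES = 4.364% × 2.097 = 9.151%.
On $250,000,000: 0.09151 × $250,000,000 = $22,877,500.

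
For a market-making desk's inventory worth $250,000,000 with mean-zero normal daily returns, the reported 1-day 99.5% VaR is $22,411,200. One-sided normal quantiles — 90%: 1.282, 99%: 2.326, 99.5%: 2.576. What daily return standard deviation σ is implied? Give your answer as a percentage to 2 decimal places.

3.48%

VaR as a fraction: $22,411,200 / $250,000,000 = 8.964%.
σ = VaR / z = 8.964% / 2.576 = 3.480%.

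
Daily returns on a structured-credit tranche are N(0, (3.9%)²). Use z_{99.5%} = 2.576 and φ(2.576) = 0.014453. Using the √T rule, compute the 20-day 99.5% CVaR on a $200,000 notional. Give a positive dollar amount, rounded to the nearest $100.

$100,800

σ_{20d} = 3.9% × √20 = 17.441%.
ES multiplier = φ(z)/(1−α) = 0.014453/0.005 = 2.891.
ES = 17.441% × 2.891 = 50.422%; on $200,000: $100,844.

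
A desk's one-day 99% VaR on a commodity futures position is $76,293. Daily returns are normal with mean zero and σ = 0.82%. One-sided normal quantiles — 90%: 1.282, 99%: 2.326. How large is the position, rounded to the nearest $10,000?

$4,000,000

VaR as a fraction of value: z·σ = 2.326 × 0.82% = 1.90732%.
Position = $76,293 / 0.0190732 = $4,000,010.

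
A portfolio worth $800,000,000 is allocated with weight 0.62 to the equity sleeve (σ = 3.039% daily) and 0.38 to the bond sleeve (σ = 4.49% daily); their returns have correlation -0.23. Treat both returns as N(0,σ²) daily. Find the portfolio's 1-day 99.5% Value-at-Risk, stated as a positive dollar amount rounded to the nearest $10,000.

σ_p² = 0.62²·3.039² + 0.38²·4.49² + 2·-0.23·0.62·0.38·3.039·4.49 = 4.9825 (%²).
σ_p = √4.9825 = 2.232%.
At 99.5%, z = 2.576.
VaR = 2.576 × 2.232% = 5.750%; on $800,000,000 that is $46,000,000.

$46,000,000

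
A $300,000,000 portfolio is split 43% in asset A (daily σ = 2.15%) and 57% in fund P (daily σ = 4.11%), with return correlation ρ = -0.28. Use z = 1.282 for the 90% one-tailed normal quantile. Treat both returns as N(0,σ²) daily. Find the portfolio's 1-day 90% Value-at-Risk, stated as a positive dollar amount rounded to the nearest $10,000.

$8,710,000

σ_p² = 0.43²·2.15² + 0.57²·4.11² + 2·-0.28·0.43·0.57·2.15·4.11 = 5.1301 (%²).
σ_p = √5.1301 = 2.265%.
VaR = 1.282 × 2.265% = 2.904%; on $300,000,000 that is $8,712,000.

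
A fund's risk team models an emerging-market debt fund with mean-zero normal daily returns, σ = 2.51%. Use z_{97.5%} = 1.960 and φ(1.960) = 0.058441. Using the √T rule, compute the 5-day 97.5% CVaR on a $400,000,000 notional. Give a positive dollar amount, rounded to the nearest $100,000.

$52,500,000

σ_{5d} = 2.51% × √5 = 5.613%.
ES multiplier = φ(z)/(1−α) = 0.058441/0.025 = 2.338.
ES = 5.613% × 2.338 = 13.123%; on $400,000,000: $52,492,000.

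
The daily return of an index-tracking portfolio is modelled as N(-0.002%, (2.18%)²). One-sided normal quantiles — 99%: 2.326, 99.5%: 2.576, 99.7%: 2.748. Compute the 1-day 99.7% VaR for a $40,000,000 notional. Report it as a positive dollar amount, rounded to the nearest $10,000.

$2,400,000

VaR = −μ + z·σ = −(-0.002%) + 2.748 × 2.18% = 5.993%.
On $40,000,000: 0.05993 × $40,000,000 = $2,397,200.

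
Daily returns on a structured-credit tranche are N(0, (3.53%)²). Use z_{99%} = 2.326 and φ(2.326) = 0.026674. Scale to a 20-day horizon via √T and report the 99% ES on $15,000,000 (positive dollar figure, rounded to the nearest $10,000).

σ_{20d} = 3.53% × √20 = 15.787%.
ES multiplier = φ(z)/(1−α) = 0.026674/0.01 = 2.667.
ES = 15.787% × 2.667 = 42.104%; on $15,000,000: $6,315,600.

$6,320,000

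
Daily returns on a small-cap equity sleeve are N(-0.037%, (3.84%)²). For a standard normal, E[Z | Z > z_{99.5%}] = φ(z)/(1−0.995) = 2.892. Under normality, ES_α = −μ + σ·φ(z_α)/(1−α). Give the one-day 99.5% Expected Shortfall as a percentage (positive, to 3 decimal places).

11.142%

ES = −(-0.037%) + 3.84% × 2.892 = 11.142%.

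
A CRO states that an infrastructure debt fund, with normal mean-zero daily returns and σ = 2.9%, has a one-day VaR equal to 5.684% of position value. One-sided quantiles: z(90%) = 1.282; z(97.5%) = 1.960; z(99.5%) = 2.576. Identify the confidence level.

97.5%

Implied z = VaR/σ = 5.684 / 2.9 = 1.960.
This matches z(97.5%) = 1.960.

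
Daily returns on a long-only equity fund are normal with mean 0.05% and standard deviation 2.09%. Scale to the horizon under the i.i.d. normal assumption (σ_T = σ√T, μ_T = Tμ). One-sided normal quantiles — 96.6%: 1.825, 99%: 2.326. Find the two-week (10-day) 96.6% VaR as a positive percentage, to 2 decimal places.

11.56%

σ_{10d} = 2.09% × √10 = 6.609%; μ_{10d} = 10 × 0.05% = 0.500%.
VaR = −(0.500%) + 1.825 × 6.609% = 11.561%.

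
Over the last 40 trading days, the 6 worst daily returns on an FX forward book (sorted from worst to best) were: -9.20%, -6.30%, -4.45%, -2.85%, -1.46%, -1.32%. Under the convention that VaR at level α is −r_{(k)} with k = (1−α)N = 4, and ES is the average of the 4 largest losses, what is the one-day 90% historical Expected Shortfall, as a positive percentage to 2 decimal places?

5.70%

The 4 worst returns sum to -22.80%.
ES = −(-22.80%) / 4 = 5.7% ≈ 5.70%.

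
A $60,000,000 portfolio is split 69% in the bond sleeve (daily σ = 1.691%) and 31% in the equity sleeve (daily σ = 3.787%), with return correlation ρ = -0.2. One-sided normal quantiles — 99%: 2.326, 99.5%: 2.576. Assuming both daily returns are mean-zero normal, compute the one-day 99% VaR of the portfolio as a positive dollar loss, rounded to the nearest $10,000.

$2,070,000

σ_p² = 0.69²·1.691² + 0.31²·3.787² + 2·-0.2·0.69·0.31·1.691·3.787 = 2.1917 (%²).
σ_p = √2.1917 = 1.480%.
VaR = 2.326 × 1.480% = 3.442%; on $60,000,000 that is $2,065,200.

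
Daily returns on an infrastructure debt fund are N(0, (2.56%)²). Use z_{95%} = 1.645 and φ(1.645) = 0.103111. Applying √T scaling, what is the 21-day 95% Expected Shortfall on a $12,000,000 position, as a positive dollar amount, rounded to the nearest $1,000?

σ_{21d} = 2.56% × √21 = 11.731%.
ES multiplier = φ(z)/(1−α) = 0.103111/0.05 = 2.062.
ES = 11.731% × 2.062 = 24.189%; on $12,000,000: $2,902,680.

$2,903,000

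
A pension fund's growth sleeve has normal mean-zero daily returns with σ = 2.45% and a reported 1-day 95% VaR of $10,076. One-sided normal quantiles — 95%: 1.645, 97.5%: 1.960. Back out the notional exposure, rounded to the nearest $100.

VaR as a fraction of value: z·σ = 1.645 × 2.45% = 4.03025%.
Position = $10,076 / 0.0403025 = $250,009.

$250,000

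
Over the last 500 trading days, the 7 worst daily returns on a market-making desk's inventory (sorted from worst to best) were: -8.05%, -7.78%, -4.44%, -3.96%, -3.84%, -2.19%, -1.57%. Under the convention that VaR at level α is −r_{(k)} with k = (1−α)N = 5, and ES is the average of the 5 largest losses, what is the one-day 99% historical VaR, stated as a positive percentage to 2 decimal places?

k = 5; the 5th lowest return is -3.84%, so VaR = 3.84%.

3.84%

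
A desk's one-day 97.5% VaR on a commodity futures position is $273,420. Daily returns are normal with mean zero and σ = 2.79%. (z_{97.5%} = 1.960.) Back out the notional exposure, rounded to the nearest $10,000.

VaR as a fraction of value: z·σ = 1.960 × 2.79% = 5.4684%.
Position = $273,420 / 0.054684 = $5,000,000.

$5,000,000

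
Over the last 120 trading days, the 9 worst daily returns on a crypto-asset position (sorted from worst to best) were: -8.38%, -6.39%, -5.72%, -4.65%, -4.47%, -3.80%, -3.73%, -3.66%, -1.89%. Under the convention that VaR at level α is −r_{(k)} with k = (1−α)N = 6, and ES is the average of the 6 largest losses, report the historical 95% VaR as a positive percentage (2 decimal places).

3.80%

k = 6; the 6th lowest return is -3.80%, so VaR = 3.80%.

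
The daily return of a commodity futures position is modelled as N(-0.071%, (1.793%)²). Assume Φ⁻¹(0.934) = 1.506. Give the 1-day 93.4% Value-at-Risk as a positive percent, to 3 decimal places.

2.771%

VaR = −μ + z·σ = −(-0.071%) + 1.506 × 1.793% = 2.771%.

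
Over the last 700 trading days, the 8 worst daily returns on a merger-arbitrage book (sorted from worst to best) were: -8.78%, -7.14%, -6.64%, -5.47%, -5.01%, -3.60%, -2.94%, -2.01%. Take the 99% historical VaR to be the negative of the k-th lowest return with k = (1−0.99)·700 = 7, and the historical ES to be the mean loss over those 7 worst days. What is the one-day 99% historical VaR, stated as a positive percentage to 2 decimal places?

2.94%

k = 7; the 7th lowest return is -2.94%, so VaR = 2.94%.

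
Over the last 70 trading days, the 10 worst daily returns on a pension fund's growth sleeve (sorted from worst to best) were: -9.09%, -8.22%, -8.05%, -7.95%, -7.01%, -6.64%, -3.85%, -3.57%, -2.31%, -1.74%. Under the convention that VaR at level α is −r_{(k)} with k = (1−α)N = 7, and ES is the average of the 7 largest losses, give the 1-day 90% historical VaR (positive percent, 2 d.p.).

k = 7; the 7th lowest return is -3.85%, so VaR = 3.85%.

3.85%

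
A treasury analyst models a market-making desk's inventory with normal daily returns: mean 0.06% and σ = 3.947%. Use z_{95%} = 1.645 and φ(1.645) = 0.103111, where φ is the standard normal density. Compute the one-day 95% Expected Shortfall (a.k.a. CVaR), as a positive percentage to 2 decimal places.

Tail multiplier: φ(z)/(1−α) = 0.103111 / 0.05 = 2.062.
ES = −(0.06%) + 3.947% × 2.062 = 8.079%.

8.08%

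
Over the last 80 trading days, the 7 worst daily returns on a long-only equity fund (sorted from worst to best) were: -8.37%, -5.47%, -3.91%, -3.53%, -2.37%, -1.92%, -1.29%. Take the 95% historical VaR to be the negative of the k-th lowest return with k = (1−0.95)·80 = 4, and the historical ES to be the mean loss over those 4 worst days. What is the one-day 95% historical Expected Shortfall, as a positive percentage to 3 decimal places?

The 4 worst returns sum to -21.28%.
ES = −(-21.28%) / 4 = 5.32% ≈ 5.320%.

5.320%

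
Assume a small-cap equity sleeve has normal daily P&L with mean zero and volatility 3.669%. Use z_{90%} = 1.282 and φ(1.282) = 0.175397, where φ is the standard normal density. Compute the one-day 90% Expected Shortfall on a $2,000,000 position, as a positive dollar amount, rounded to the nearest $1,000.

$129,000

Tail multiplier: φ(z)/(1−α) = 0.175397 / 0.1 = 1.754.
ES = 3.669% × 1.754 = 6.435%.
On $2,000,000: 0.06435 × $2,000,000 = $128,700.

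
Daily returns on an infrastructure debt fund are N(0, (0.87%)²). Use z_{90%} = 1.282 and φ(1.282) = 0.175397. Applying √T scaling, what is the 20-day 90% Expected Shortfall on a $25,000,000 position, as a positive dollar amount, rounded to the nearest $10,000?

$1,710,000

σ_{20d} = 0.87% × √20 = 3.891%.
ES multiplier = φ(z)/(1−α) = 0.175397/0.1 = 1.754.
ES = 3.891% × 1.754 = 6.825%; on $25,000,000: $1,706,250.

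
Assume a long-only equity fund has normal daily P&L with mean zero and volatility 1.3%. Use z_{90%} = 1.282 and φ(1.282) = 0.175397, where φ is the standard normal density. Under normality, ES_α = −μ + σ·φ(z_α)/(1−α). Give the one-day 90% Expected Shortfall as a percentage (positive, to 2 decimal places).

2.28%

Tail multiplier: φ(z)/(1−α) = 0.175397 / 0.1 = 1.754.
ES = 1.3% × 1.754 = 2.280%.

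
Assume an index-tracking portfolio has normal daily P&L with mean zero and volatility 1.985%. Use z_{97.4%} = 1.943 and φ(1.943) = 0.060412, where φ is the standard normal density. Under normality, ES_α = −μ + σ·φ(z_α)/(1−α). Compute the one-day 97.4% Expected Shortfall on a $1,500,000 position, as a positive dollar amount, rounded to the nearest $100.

Tail multiplier: φ(z)/(1−α) = 0.060412 / 0.026 = 2.324.
ES = 1.985% × 2.324 = 4.613%.
On $1,500,000: 0.04613 × $1,500,000 = $69,195.

$69,200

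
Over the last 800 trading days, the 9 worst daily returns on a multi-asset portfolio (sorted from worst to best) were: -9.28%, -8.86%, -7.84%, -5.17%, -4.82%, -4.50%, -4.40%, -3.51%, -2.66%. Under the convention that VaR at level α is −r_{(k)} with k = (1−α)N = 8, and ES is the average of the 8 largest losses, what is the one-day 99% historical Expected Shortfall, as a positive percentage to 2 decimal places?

The 8 worst returns sum to -48.38%.
ES = −(-48.38%) / 8 = 6.0475% ≈ 6.05%.

6.05%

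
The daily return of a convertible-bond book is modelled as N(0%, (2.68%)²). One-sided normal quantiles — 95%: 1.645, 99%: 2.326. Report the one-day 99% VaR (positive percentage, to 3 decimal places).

6.234%

VaR = z·σ = 2.326 × 2.68% = 6.234%.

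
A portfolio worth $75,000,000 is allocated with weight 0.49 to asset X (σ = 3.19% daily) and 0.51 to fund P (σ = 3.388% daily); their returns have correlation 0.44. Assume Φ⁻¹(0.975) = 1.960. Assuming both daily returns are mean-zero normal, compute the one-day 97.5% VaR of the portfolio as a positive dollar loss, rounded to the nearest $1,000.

$4,107,000

σ_p² = 0.49²·3.19² + 0.51²·3.388² + 2·0.44·0.49·0.51·3.19·3.388 = 7.8056 (%²).
σ_p = √7.8056 = 2.794%.
VaR = 1.960 × 2.794% = 5.476%; on $75,000,000 that is $4,107,000.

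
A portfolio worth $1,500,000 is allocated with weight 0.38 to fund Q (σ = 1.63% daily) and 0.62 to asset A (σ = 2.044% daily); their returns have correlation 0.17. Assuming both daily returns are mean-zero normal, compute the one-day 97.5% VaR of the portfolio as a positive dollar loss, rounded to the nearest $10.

$44,160

σ_p² = 0.38²·1.63² + 0.62²·2.044² + 2·0.17·0.38·0.62·1.63·2.044 = 2.2565 (%²).
σ_p = √2.2565 = 1.502%.
At 97.5%, z = 1.960.
VaR = 1.960 × 1.502% = 2.944%; on $1,500,000 that is $44,160.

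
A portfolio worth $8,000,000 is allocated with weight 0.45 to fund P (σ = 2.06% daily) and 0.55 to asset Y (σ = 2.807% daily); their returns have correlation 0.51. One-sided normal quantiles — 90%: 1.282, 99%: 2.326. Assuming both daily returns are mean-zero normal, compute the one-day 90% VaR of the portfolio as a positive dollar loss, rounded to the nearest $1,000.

σ_p² = 0.45²·2.06² + 0.55²·2.807² + 2·0.51·0.45·0.55·2.06·2.807 = 4.7026 (%²).
σ_p = √4.7026 = 2.169%.
VaR = 1.282 × 2.169% = 2.781%; on $8,000,000 that is $222,480.

$222,000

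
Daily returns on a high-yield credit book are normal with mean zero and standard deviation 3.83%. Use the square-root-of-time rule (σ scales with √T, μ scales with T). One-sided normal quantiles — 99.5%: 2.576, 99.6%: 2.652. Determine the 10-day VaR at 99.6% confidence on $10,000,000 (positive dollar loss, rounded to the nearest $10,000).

σ_{10d} = 3.83% × √10 = 12.112%.
VaR = 2.652 × 12.112% = 32.121%.
On $10,000,000: 0.32121 × $10,000,000 = $3,212,100.

$3,210,000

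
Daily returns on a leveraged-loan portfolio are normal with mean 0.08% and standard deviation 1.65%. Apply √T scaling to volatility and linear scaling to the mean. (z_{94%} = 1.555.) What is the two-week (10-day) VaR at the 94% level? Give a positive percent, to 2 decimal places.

σ_{10d} = 1.65% × √10 = 5.218%; μ_{10d} = 10 × 0.08% = 0.800%.
VaR = −(0.800%) + 1.555 × 5.218% = 7.314%.

7.31%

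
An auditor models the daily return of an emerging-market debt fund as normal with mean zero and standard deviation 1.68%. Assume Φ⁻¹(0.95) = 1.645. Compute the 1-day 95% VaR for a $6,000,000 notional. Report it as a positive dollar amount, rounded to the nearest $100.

$165,800

VaR = z·σ = 1.645 × 1.68% = 2.764%.
On $6,000,000: 0.02764 × $6,000,000 = $165,840.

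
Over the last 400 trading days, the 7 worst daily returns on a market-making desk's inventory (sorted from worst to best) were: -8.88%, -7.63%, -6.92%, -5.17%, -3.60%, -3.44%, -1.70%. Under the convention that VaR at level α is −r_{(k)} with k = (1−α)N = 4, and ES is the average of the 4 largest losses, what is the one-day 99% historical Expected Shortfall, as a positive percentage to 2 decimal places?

The 4 worst returns sum to -28.60%.
ES = −(-28.60%) / 4 = 7.15%.

7.15%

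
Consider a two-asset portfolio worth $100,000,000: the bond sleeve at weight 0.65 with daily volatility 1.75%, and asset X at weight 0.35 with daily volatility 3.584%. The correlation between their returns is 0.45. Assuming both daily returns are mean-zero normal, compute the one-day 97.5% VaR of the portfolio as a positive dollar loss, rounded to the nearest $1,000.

σ_p² = 0.65²·1.75² + 0.35²·3.584² + 2·0.45·0.65·0.35·1.75·3.584 = 4.1516 (%²).
σ_p = √4.1516 = 2.038%.
At 97.5%, z = 1.960.
VaR = 1.960 × 2.038% = 3.994%; on $100,000,000 that is $3,994,000.

$3,994,000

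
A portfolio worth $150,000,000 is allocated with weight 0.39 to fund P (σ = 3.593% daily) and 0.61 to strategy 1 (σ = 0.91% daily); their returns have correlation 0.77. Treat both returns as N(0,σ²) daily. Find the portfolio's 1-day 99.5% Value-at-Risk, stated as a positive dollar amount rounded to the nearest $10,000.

σ_p² = 0.39²·3.593² + 0.61²·0.91² + 2·0.77·0.39·0.61·3.593·0.91 = 3.4696 (%²).
σ_p = √3.4696 = 1.863%.
At 99.5%, z = 2.576.
VaR = 2.576 × 1.863% = 4.799%; on $150,000,000 that is $7,198,500.

$7,200,000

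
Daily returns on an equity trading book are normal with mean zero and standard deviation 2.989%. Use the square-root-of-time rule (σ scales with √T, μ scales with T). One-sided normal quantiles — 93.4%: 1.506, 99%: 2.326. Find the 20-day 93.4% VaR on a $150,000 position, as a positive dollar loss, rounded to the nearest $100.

$30,200

σ_{20d} = 2.989% × √20 = 13.367%.
VaR = 1.506 × 13.367% = 20.131%.
On $150,000: 0.20131 × $150,000 = $30,196.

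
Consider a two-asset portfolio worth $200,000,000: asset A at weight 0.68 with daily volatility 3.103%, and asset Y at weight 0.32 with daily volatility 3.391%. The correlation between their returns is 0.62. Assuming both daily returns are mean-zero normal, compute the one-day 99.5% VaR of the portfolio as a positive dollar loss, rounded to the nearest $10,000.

$14,990,000

σ_p² = 0.68²·3.103² + 0.32²·3.391² + 2·0.62·0.68·0.32·3.103·3.391 = 8.4689 (%²).
σ_p = √8.4689 = 2.910%.
At 99.5%, z = 2.576.
VaR = 2.576 × 2.910% = 7.496%; on $200,000,000 that is $14,992,000.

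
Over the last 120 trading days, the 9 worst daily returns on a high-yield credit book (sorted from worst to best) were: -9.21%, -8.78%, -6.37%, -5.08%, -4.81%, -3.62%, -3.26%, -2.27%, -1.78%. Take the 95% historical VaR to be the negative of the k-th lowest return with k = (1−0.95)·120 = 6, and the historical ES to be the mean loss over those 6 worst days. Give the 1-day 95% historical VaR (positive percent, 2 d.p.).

3.62%

k = 6; the 6th lowest return is -3.62%, so VaR = 3.62%.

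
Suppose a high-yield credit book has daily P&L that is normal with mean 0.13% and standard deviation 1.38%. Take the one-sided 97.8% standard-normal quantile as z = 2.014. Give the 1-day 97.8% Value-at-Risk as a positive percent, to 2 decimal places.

2.65%

VaR = −μ + z·σ = −(0.13%) + 2.014 × 1.38% = 2.649%.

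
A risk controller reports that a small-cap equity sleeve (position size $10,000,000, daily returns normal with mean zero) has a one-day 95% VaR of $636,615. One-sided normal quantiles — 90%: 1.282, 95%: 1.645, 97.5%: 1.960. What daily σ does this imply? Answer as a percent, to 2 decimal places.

3.87%

VaR as a fraction: $636,615 / $10,000,000 = 6.366%.
σ = VaR / z = 6.366% / 1.645 = 3.870%.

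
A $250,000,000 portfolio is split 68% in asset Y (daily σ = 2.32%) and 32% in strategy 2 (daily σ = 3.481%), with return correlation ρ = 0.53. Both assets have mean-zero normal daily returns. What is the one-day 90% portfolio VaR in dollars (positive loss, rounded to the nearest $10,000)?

$7,580,000

σ_p² = 0.68²·2.32² + 0.32²·3.481² + 2·0.53·0.68·0.32·2.32·3.481 = 5.5924 (%²).
σ_p = √5.5924 = 2.365%.
At 90%, z = 1.282.
VaR = 1.282 × 2.365% = 3.032%; on $250,000,000 that is $7,580,000.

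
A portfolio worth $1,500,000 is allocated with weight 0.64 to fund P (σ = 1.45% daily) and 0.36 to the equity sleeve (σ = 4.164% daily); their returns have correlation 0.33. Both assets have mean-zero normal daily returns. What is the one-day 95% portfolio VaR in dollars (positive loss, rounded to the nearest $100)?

$49,500

σ_p² = 0.64²·1.45² + 0.36²·4.164² + 2·0.33·0.64·0.36·1.45·4.164 = 4.0264 (%²).
σ_p = √4.0264 = 2.007%.
At 95%, z = 1.645.
VaR = 1.645 × 2.007% = 3.302%; on $1,500,000 that is $49,530.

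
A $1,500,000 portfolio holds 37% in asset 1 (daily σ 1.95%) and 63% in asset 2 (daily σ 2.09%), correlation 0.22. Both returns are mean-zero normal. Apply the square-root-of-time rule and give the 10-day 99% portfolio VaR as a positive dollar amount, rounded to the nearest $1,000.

$180,000

σ_p = √(0.37²·1.95² + 0.63²·2.09² + 2·0.22·0.37·0.63·1.95·2.09) = 1.635%.
σ_{10d} = 1.635% × √10 = 5.170%.
z(99%) = 2.326.
VaR = 2.326 × 5.170% = 12.025%; on $1,500,000 that is $180,375.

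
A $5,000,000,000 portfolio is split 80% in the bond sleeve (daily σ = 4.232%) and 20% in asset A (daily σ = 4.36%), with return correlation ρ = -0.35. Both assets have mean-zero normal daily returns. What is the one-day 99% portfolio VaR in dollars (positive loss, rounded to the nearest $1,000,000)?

$371,000,000

σ_p² = 0.8²·4.232² + 0.2²·4.36² + 2·-0.35·0.8·0.2·4.232·4.36 = 10.1561 (%²).
σ_p = √10.1561 = 3.187%.
At 99%, z = 2.326.
VaR = 2.326 × 3.187% = 7.413%; on $5,000,000,000 that is $370,650,000.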